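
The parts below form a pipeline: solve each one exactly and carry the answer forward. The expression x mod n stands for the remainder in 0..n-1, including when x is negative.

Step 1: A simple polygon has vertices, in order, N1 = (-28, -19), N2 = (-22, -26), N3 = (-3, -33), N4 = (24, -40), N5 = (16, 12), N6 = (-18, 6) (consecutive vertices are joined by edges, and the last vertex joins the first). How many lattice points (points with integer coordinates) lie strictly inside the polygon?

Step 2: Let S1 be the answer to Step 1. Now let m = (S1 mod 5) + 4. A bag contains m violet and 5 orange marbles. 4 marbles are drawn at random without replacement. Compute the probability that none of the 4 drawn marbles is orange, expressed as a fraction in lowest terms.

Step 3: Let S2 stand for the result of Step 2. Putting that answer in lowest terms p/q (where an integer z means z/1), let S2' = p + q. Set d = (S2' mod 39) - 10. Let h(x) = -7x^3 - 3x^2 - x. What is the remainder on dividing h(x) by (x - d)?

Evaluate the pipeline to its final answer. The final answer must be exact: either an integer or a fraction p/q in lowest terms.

4869

Step 1: cross terms: (-28*-26 - -22*-19)=310, (-22*-33 - -3*-26)=648, (-3*-40 - 24*-33)=912, (24*12 - 16*-40)=928, (16*6 - -18*12)=312, (-18*-19 - -28*6)=510; twice the area = |3620| = 3620; area = 1810; boundary points = 1 + 1 + 1 + 4 + 2 + 5 = 14; strictly interior points = area - boundary/2 + 1 = 1804; answer 1804
Step 2: S1 = 1804; m = 8; total draws C(13,4) = 715; favorable C(8,4) = 70; P = 14/143; answer 14/143
Step 3: S2 = 14/143; threaded value p + q = 157; d = -9; remainder = value at the root: -7*(-9)^3 - 3*(-9)^2 - 1*(-9)^1 = (5103) + (-243) + (9) = 4869; answer 4869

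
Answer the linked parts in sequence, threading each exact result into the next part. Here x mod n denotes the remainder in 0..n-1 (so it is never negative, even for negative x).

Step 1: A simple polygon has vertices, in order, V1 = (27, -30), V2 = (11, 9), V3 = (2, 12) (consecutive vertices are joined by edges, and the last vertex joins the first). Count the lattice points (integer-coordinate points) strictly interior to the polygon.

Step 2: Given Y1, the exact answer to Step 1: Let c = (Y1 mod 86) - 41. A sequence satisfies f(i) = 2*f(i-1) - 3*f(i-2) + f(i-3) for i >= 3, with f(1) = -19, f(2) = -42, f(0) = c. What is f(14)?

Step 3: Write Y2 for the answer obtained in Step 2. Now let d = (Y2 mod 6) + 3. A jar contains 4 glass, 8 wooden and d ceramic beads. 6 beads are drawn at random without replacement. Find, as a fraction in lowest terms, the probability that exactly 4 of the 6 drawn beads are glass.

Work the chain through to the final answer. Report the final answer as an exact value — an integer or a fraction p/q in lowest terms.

1/323

Step 1: cross terms: (27*9 - 11*-30)=573, (11*12 - 2*9)=114, (2*-30 - 27*12)=-384; twice the area = |303| = 303; area = 303/2; boundary points = 1 + 3 + 1 = 5; strictly interior points = area - boundary/2 + 1 = 150; answer 150
Step 2: Y1 = 150; c = 23; f(3) = 2*(-42) - 3*(-19) + 1*(23) = -4; iterating: f(3)=-4, f(4)=99, f(5)=168, f(6)=35, f(7)=-335, f(8)=-607, f(9)=-174, f(10)=1138, f(11)=2191, f(12)=794, f(13)=-3847, f(14)=-7885; answer -7885
Step 3: Y2 = -7885; d = 8; total draws C(20,6) = 38760; favorable C(4,4)*C(16,2) = 120; P = 1/323; answer 1/323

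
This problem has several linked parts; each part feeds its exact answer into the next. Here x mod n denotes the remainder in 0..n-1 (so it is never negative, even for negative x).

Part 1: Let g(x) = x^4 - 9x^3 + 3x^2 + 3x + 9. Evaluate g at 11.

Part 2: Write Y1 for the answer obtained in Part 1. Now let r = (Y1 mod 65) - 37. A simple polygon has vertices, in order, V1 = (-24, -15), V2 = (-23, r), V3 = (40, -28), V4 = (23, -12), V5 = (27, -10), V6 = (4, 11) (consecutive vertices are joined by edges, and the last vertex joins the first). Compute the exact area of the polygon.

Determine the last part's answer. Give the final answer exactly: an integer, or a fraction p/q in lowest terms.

1349

Part 1: 1*(11)^4 - 9*(11)^3 + 3*(11)^2 + 3*(11)^1 + 9 = (14641) + (-11979) + (363) + (33) + (9) = 3067; answer 3067
Part 2: Y1 = 3067; r = -25; cross terms: (-24*-25 - -23*-15)=255, (-23*-28 - 40*-25)=1644, (40*-12 - 23*-28)=164, (23*-10 - 27*-12)=94, (27*11 - 4*-10)=337, (4*-15 - -24*11)=204; twice the area = |2698| = 2698; area = 1349; answer 1349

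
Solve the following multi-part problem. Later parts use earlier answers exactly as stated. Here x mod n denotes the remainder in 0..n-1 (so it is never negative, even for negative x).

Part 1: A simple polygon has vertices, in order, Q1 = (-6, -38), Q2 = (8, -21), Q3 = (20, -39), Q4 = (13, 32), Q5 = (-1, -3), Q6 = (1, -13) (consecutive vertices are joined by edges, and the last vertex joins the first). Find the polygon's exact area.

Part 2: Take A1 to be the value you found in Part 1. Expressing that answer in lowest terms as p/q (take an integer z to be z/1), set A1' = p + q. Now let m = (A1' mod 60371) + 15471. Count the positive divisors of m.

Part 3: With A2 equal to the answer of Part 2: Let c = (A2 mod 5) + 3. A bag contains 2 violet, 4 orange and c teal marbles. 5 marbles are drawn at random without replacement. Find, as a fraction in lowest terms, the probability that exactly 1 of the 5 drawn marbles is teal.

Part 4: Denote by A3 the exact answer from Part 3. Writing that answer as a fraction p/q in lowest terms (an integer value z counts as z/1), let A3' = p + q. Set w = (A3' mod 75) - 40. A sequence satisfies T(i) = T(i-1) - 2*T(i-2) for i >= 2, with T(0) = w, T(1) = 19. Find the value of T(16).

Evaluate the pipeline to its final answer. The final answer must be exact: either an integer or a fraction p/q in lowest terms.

Part 1: cross terms: (-6*-21 - 8*-38)=430, (8*-39 - 20*-21)=108, (20*32 - 13*-39)=1147, (13*-3 - -1*32)=-7, (-1*-13 - 1*-3)=16, (1*-38 - -6*-13)=-116; twice the area = |1578| = 1578; area = 789; answer 789
Part 2: A1 = 789; threaded value p + q = 790; m = 16261; 16261 = 7 * 23 * 101; number of divisors = (1+1) * (1+1) * (1+1) = 8; answer 8
Part 3: A2 = 8; c = 6; total draws C(12,5) = 792; favorable C(6,1)*C(6,4) = 90; P = 5/44; answer 5/44
Part 4: A3 = 5/44; threaded value p + q = 49; w = 9; T(2) = 1*(19) - 2*(9) = 1; iterating: T(2)=1, T(3)=-37, T(4)=-39, T(5)=35, T(6)=113, T(7)=43, T(8)=-183, T(9)=-269, T(10)=97, T(11)=635, T(12)=441, T(13)=-829, T(14)=-1711, T(15)=-53, T(16)=3369; answer 3369

3369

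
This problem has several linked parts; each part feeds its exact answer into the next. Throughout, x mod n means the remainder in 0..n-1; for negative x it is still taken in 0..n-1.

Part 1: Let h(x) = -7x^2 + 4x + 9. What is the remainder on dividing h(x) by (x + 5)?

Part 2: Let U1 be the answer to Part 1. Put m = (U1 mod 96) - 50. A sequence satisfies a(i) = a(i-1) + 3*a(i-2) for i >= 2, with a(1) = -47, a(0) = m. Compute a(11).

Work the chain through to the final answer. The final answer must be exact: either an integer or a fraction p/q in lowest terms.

-279089

Part 1: remainder = value at the root: -7*(-5)^2 + 4*(-5)^1 + 9 = (-175) + (-20) + (9) = -186; answer -186
Part 2: U1 = -186; m = -44; a(2) = 1*(-47) + 3*(-44) = -179; iterating: a(2)=-179, a(3)=-320, a(4)=-857, a(5)=-1817, a(6)=-4388, a(7)=-9839, a(8)=-23003, a(9)=-52520, a(10)=-121529, a(11)=-279089; answer -279089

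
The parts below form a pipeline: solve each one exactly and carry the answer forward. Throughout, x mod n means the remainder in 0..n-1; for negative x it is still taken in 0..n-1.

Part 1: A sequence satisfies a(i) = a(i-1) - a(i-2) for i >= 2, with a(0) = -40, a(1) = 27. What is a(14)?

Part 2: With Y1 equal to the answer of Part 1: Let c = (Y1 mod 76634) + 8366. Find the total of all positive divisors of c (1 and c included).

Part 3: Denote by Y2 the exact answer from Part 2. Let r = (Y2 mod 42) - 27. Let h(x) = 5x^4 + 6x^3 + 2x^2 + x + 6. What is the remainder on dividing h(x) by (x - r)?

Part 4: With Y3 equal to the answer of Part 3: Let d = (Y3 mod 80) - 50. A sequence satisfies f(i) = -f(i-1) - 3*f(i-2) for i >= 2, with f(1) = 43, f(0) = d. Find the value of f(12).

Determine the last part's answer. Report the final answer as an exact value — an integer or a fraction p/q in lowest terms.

Part 1: a(2) = 1*(27) - 1*(-40) = 67; iterating: a(2)=67, a(3)=40, a(4)=-27, a(5)=-67, a(6)=-40, a(7)=27, a(8)=67, a(9)=40, a(10)=-27, a(11)=-67, a(12)=-40, a(13)=27, a(14)=67; answer 67
Part 2: Y1 = 67; c = 8433; 8433 = 3^2 * 937; sigma = (1 + 3 + 9) * (1 + 937) = 13 * 938 = 12194; answer 12194
Part 3: Y2 = 12194; r = -13; remainder = value at the root: 5*(-13)^4 + 6*(-13)^3 + 2*(-13)^2 + 1*(-13)^1 + 6 = (142805) + (-13182) + (338) + (-13) + (6) = 129954; answer 129954
Part 4: Y3 = 129954; d = -16; f(2) = -1*(43) - 3*(-16) = 5; iterating: f(2)=5, f(3)=-134, f(4)=119, f(5)=283, f(6)=-640, f(7)=-209, f(8)=2129, f(9)=-1502, f(10)=-4885, f(11)=9391, f(12)=5264; answer 5264

5264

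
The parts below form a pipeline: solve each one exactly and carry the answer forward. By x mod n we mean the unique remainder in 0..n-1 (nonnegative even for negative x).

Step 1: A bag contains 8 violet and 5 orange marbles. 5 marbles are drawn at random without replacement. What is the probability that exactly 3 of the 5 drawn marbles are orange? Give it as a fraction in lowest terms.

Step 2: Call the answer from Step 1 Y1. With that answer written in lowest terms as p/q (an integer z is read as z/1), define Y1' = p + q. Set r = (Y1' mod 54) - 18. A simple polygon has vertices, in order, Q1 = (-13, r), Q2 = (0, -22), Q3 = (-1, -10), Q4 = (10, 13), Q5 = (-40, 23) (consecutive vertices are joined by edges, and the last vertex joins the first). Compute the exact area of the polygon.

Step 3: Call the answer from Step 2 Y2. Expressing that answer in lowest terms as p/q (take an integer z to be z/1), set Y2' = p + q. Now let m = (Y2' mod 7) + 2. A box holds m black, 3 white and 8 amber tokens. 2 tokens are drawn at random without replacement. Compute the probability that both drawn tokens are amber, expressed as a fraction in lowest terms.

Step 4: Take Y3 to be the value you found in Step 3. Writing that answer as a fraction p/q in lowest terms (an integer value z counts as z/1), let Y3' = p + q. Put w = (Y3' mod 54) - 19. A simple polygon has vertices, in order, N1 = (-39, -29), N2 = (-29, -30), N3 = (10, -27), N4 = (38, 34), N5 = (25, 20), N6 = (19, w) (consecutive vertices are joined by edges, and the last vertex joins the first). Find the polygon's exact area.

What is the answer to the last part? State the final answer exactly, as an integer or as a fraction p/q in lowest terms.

1757/2

Step 1: total draws C(13,5) = 1287; favorable C(5,3)*C(8,2) = 280; P = 280/1287; answer 280/1287
Step 2: Y1 = 280/1287; threaded value p + q = 1567; r = -17; cross terms: (-13*-22 - 0*-17)=286, (0*-10 - -1*-22)=-22, (-1*13 - 10*-10)=87, (10*23 - -40*13)=750, (-40*-17 - -13*23)=979; twice the area = |2080| = 2080; area = 1040; answer 1040
Step 3: Y2 = 1040; threaded value p + q = 1041; m = 7; total draws C(18,2) = 153; favorable C(8,2) = 28; P = 28/153; answer 28/153
Step 4: Y3 = 28/153; threaded value p + q = 181; w = 0; cross terms: (-39*-30 - -29*-29)=329, (-29*-27 - 10*-30)=1083, (10*34 - 38*-27)=1366, (38*20 - 25*34)=-90, (25*0 - 19*20)=-380, (19*-29 - -39*0)=-551; twice the area = |1757| = 1757; area = 1757/2; answer 1757/2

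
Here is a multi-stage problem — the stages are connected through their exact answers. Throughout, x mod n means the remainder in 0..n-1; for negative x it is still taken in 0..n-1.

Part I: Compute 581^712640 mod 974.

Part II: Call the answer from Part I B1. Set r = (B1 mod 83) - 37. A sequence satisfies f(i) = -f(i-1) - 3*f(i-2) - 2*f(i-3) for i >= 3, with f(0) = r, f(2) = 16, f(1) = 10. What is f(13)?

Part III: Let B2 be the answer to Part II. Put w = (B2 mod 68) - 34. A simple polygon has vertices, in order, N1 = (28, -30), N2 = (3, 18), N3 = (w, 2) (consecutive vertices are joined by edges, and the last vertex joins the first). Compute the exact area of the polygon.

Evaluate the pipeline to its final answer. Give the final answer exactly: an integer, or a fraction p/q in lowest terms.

Part I: squarings mod 974: 581^1=581, 581^2=557, 581^4=517, 581^8=413, 581^16=119, 581^32=525, 581^64=957, 581^128=289, 581^256=731, 581^512=609, 581^1024=761, 581^2048=565, 581^4096=727, 581^8192=621, 581^16384=911, 581^32768=73, 581^65536=459, 581^131072=297, 581^262144=549, 581^524288=435; 581^712640 = 581^64 * 581^128 * 581^256 * 581^512 * 581^1024 * 581^2048 * 581^4096 * 581^16384 * 581^32768 * 581^131072 * 581^524288 = 735 (mod 974); answer 735
Part II: B1 = 735; r = 34; f(3) = -1*(16) - 3*(10) - 2*(34) = -114; iterating: f(3)=-114, f(4)=46, f(5)=264, f(6)=-174, f(7)=-710, f(8)=704, f(9)=1774, f(10)=-2466, f(11)=-4264, f(12)=8114, f(13)=9610; answer 9610
Part III: B2 = 9610; w = -12; cross terms: (28*18 - 3*-30)=594, (3*2 - -12*18)=222, (-12*-30 - 28*2)=304; twice the area = |1120| = 1120; area = 560; answer 560

560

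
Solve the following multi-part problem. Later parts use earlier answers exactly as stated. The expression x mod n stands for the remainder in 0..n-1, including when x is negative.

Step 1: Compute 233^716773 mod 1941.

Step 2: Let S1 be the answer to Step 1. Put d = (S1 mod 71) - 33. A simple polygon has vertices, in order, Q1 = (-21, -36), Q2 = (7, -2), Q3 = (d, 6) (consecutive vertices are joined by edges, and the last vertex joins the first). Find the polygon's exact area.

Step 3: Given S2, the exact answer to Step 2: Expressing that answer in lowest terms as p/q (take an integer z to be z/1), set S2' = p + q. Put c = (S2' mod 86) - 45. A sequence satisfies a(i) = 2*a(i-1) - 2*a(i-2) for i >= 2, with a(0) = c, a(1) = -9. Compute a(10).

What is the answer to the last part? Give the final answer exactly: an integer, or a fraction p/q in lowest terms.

-160

Step 1: squarings mod 1941: 233^1=233, 233^2=1882, 233^4=1540, 233^8=1639, 233^16=1918, 233^32=529, 233^64=337, 233^128=991, 233^256=1876, 233^512=343, 233^1024=1189, 233^2048=673, 233^4096=676, 233^8192=841, 233^16384=757, 233^32768=454, 233^65536=370, 233^131072=1030, 233^262144=1114, 233^524288=697; 233^716773 = 233^1 * 233^4 * 233^32 * 233^64 * 233^128 * 233^256 * 233^512 * 233^1024 * 233^2048 * 233^8192 * 233^16384 * 233^32768 * 233^131072 * 233^524288 = 734 (mod 1941); answer 734
Step 2: S1 = 734; d = -9; cross terms: (-21*-2 - 7*-36)=294, (7*6 - -9*-2)=24, (-9*-36 - -21*6)=450; twice the area = |768| = 768; area = 384; answer 384
Step 3: S2 = 384; threaded value p + q = 385; c = -4; a(2) = 2*(-9) - 2*(-4) = -10; iterating: a(2)=-10, a(3)=-2, a(4)=16, a(5)=36, a(6)=40, a(7)=8, a(8)=-64, a(9)=-144, a(10)=-160; answer -160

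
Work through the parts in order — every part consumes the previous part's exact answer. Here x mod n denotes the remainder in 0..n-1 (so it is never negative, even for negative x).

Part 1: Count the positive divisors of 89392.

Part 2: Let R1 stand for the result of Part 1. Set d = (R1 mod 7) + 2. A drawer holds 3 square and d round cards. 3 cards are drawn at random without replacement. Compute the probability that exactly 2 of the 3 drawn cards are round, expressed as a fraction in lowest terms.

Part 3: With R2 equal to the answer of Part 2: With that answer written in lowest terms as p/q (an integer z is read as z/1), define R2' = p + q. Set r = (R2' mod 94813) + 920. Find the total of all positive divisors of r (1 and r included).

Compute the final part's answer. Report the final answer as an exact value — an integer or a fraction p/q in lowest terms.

1080

Part 1: 89392 = 2^4 * 37 * 151; number of divisors = (4+1) * (1+1) * (1+1) = 20; answer 20
Part 2: R1 = 20; d = 8; total draws C(11,3) = 165; favorable C(8,2)*C(3,1) = 84; P = 28/55; answer 28/55
Part 3: R2 = 28/55; threaded value p + q = 83; r = 1003; 1003 = 17 * 59; sigma = (1 + 17) * (1 + 59) = 18 * 60 = 1080; answer 1080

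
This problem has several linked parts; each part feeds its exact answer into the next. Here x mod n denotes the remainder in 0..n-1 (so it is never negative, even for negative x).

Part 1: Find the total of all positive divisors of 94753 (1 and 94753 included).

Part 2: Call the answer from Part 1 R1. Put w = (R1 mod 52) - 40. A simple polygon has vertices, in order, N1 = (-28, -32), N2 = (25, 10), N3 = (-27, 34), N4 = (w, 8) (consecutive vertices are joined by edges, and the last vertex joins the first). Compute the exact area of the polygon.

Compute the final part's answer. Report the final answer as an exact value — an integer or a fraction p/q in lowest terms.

Part 1: 94753 = 19 * 4987; sigma = (1 + 19) * (1 + 4987) = 20 * 4988 = 99760; answer 99760
Part 2: R1 = 99760; w = -16; cross terms: (-28*10 - 25*-32)=520, (25*34 - -27*10)=1120, (-27*8 - -16*34)=328, (-16*-32 - -28*8)=736; twice the area = |2704| = 2704; area = 1352; answer 1352

1352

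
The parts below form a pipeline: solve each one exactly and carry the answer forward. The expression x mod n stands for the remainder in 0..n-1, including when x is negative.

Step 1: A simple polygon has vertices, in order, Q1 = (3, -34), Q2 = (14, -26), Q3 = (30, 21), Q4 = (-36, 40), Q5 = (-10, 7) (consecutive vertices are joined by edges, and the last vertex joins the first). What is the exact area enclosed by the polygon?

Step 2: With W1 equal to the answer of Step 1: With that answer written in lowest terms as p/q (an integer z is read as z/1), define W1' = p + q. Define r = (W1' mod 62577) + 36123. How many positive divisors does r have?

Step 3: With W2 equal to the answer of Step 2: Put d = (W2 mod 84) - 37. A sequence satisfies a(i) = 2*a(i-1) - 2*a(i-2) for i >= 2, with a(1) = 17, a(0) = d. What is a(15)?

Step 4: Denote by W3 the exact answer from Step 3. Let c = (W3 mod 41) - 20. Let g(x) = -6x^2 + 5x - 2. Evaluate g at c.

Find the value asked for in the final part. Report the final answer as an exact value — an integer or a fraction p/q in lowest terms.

Step 1: cross terms: (3*-26 - 14*-34)=398, (14*21 - 30*-26)=1074, (30*40 - -36*21)=1956, (-36*7 - -10*40)=148, (-10*-34 - 3*7)=319; twice the area = |3895| = 3895; area = 3895/2; answer 3895/2
Step 2: W1 = 3895/2; threaded value p + q = 3897; r = 40020; 40020 = 2^2 * 3 * 5 * 23 * 29; number of divisors = (2+1) * (1+1) * (1+1) * (1+1) * (1+1) = 48; answer 48
Step 3: W2 = 48; d = 11; a(2) = 2*(17) - 2*(11) = 12; iterating: a(2)=12, a(3)=-10, a(4)=-44, a(5)=-68, a(6)=-48, a(7)=40, a(8)=176, a(9)=272, a(10)=192, a(11)=-160, a(12)=-704, a(13)=-1088, a(14)=-768, a(15)=640; answer 640
Step 4: W3 = 640; c = 5; -6*(5)^2 + 5*(5)^1 - 2 = (-150) + (25) + (-2) = -127; answer -127

-127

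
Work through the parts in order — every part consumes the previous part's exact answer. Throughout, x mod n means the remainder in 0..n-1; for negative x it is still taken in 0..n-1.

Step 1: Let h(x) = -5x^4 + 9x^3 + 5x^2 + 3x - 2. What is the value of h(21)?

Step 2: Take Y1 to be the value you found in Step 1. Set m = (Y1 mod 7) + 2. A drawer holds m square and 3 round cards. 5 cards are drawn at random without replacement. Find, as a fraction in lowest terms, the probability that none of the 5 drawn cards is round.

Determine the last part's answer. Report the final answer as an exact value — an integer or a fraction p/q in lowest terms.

1/12

Step 1: -5*(21)^4 + 9*(21)^3 + 5*(21)^2 + 3*(21)^1 - 2 = (-972405) + (83349) + (2205) + (63) + (-2) = -886790; answer -886790
Step 2: Y1 = -886790; m = 7; total draws C(10,5) = 252; favorable C(7,5) = 21; P = 1/12; answer 1/12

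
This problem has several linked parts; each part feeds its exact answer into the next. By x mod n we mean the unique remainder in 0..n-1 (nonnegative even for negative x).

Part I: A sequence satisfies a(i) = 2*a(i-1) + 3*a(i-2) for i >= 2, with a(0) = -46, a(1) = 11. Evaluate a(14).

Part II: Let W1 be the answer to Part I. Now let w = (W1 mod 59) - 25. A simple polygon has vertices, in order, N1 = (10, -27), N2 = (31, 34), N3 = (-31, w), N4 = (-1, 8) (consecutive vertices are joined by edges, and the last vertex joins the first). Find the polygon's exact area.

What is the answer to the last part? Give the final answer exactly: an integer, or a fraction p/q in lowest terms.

Part I: a(2) = 2*(11) + 3*(-46) = -116; iterating: a(2)=-116, a(3)=-199, a(4)=-746, a(5)=-2089, a(6)=-6416, a(7)=-19099, a(8)=-57446, a(9)=-172189, a(10)=-516716, a(11)=-1549999, a(12)=-4650146, a(13)=-13950289, a(14)=-41851016; answer -41851016
Part II: W1 = -41851016; w = 19; cross terms: (10*34 - 31*-27)=1177, (31*19 - -31*34)=1643, (-31*8 - -1*19)=-229, (-1*-27 - 10*8)=-53; twice the area = |2538| = 2538; area = 1269; answer 1269

1269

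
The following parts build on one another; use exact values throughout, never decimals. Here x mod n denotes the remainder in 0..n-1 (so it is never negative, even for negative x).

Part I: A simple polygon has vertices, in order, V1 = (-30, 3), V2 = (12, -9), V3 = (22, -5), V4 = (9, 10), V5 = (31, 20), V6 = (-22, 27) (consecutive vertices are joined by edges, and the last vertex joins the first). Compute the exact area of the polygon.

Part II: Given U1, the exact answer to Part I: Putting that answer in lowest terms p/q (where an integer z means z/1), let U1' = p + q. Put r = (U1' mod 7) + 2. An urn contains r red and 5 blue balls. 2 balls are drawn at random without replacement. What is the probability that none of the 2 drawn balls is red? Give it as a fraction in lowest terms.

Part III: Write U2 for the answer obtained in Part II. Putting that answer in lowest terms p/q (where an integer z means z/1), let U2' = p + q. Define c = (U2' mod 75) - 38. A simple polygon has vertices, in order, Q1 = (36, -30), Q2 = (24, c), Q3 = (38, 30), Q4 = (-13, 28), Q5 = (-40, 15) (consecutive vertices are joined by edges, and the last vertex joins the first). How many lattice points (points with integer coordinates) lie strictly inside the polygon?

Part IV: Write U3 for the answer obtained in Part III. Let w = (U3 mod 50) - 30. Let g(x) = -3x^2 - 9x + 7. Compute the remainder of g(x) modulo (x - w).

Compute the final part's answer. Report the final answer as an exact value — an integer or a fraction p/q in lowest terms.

Part I: cross terms: (-30*-9 - 12*3)=234, (12*-5 - 22*-9)=138, (22*10 - 9*-5)=265, (9*20 - 31*10)=-130, (31*27 - -22*20)=1277, (-22*3 - -30*27)=744; twice the area = |2528| = 2528; area = 1264; answer 1264
Part II: U1 = 1264; threaded value p + q = 1265; r = 7; total draws C(12,2) = 66; favorable C(5,2) = 10; P = 5/33; answer 5/33
Part III: U2 = 5/33; threaded value p + q = 38; c = 0; cross terms: (36*0 - 24*-30)=720, (24*30 - 38*0)=720, (38*28 - -13*30)=1454, (-13*15 - -40*28)=925, (-40*-30 - 36*15)=660; twice the area = |4479| = 4479; area = 4479/2; boundary points = 6 + 2 + 1 + 1 + 1 = 11; strictly interior points = area - boundary/2 + 1 = 2235; answer 2235
Part IV: U3 = 2235; w = 5; remainder = value at the root: -3*(5)^2 - 9*(5)^1 + 7 = (-75) + (-45) + (7) = -113; answer -113

-113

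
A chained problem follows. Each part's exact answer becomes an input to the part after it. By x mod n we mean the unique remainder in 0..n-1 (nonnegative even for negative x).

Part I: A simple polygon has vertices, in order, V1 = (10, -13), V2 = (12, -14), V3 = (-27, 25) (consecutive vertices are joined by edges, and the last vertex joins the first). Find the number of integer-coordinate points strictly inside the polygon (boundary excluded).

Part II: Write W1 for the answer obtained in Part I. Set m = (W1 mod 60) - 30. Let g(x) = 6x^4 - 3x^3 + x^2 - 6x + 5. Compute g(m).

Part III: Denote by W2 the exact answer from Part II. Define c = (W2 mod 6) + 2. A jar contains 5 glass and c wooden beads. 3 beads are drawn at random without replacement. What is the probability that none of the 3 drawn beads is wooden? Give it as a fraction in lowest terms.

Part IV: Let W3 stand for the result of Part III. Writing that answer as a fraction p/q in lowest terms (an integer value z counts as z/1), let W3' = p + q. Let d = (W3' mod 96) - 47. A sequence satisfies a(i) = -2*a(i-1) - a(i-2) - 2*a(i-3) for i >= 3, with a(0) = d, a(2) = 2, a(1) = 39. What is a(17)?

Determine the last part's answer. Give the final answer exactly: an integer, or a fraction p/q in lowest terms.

576747

Part I: cross terms: (10*-14 - 12*-13)=16, (12*25 - -27*-14)=-78, (-27*-13 - 10*25)=101; twice the area = |39| = 39; area = 39/2; boundary points = 1 + 39 + 1 = 41; strictly interior points = area - boundary/2 + 1 = 0; answer 0
Part II: W1 = 0; m = -30; 6*(-30)^4 - 3*(-30)^3 + 1*(-30)^2 - 6*(-30)^1 + 5 = (4860000) + (81000) + (900) + (180) + (5) = 4942085; answer 4942085
Part III: W2 = 4942085; c = 7; total draws C(12,3) = 220; favorable C(5,3) = 10; P = 1/22; answer 1/22
Part IV: W3 = 1/22; threaded value p + q = 23; d = -24; a(3) = -2*(2) - 1*(39) - 2*(-24) = 5; iterating: a(3)=5, a(4)=-90, a(5)=171, a(6)=-262, a(7)=533, a(8)=-1146, a(9)=2283, a(10)=-4486, a(11)=8981, a(12)=-18042, a(13)=36075, a(14)=-72070, a(15)=144149, a(16)=-288378, a(17)=576747; answer 576747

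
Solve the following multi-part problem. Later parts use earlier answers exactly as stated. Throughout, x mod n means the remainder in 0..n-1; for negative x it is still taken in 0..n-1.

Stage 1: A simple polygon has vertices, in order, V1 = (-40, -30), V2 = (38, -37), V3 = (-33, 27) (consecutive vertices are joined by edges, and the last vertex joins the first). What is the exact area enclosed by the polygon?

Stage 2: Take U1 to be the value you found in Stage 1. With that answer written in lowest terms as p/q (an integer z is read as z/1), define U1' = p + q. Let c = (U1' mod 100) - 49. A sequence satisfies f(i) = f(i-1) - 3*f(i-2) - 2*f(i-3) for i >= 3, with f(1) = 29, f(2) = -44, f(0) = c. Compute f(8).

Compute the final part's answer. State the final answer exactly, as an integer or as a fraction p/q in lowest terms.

-5832

Stage 1: cross terms: (-40*-37 - 38*-30)=2620, (38*27 - -33*-37)=-195, (-33*-30 - -40*27)=2070; twice the area = |4495| = 4495; area = 4495/2; answer 4495/2
Stage 2: U1 = 4495/2; threaded value p + q = 4497; c = 48; f(3) = 1*(-44) - 3*(29) - 2*(48) = -227; iterating: f(3)=-227, f(4)=-153, f(5)=616, f(6)=1529, f(7)=-13, f(8)=-5832; answer -5832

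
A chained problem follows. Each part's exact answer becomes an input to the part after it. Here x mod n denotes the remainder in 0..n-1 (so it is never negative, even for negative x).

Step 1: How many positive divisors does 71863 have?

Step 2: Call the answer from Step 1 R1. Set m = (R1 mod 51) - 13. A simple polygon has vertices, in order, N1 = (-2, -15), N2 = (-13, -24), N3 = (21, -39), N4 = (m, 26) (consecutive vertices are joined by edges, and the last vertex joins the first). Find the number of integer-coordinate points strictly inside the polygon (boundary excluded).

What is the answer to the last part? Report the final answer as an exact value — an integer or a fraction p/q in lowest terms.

664

Step 1: 71863 = 11 * 47 * 139; number of divisors = (1+1) * (1+1) * (1+1) = 8; answer 8
Step 2: R1 = 8; m = -5; cross terms: (-2*-24 - -13*-15)=-147, (-13*-39 - 21*-24)=1011, (21*26 - -5*-39)=351, (-5*-15 - -2*26)=127; twice the area = |1342| = 1342; area = 671; boundary points = 1 + 1 + 13 + 1 = 16; strictly interior points = area - boundary/2 + 1 = 664; answer 664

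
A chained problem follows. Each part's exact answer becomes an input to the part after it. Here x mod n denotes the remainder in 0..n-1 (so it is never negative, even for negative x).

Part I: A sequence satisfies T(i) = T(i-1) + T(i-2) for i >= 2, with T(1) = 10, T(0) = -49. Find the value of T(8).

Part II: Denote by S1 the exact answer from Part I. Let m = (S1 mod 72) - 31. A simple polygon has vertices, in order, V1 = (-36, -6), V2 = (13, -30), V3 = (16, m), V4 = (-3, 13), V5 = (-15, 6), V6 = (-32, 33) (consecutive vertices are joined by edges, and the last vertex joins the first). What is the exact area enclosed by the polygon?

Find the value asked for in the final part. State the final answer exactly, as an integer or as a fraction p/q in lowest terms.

1342

Part I: T(2) = 1*(10) + 1*(-49) = -39; iterating: T(2)=-39, T(3)=-29, T(4)=-68, T(5)=-97, T(6)=-165, T(7)=-262, T(8)=-427; answer -427
Part II: S1 = -427; m = -26; cross terms: (-36*-30 - 13*-6)=1158, (13*-26 - 16*-30)=142, (16*13 - -3*-26)=130, (-3*6 - -15*13)=177, (-15*33 - -32*6)=-303, (-32*-6 - -36*33)=1380; twice the area = |2684| = 2684; area = 1342; answer 1342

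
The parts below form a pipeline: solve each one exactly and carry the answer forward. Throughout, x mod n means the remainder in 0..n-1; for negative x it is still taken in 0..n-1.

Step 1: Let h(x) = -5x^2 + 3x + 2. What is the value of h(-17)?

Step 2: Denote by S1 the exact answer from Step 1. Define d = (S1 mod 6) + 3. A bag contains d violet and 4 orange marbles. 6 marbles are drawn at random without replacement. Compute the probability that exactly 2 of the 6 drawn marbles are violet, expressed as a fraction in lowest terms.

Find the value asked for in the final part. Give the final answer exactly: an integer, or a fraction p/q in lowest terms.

Step 1: -5*(-17)^2 + 3*(-17)^1 + 2 = (-1445) + (-51) + (2) = -1494; answer -1494
Step 2: S1 = -1494; d = 3; total draws C(7,6) = 7; favorable C(3,2)*C(4,4) = 3; P = 3/7; answer 3/7

3/7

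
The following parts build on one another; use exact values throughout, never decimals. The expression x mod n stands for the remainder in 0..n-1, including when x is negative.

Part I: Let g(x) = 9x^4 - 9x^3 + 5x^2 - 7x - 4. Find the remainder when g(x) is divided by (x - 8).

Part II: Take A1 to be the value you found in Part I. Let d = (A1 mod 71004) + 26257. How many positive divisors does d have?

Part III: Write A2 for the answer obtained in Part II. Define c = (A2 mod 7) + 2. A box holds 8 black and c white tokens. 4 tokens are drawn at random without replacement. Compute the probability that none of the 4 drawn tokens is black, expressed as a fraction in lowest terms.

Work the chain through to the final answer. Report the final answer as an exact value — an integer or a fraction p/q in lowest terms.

Part I: remainder = value at the root: 9*(8)^4 - 9*(8)^3 + 5*(8)^2 - 7*(8)^1 - 4 = (36864) + (-4608) + (320) + (-56) + (-4) = 32516; answer 32516
Part II: A1 = 32516; d = 58773; 58773 = 3 * 11 * 13 * 137; number of divisors = (1+1) * (1+1) * (1+1) * (1+1) = 16; answer 16
Part III: A2 = 16; c = 4; total draws C(12,4) = 495; favorable C(4,4) = 1; P = 1/495; answer 1/495

1/495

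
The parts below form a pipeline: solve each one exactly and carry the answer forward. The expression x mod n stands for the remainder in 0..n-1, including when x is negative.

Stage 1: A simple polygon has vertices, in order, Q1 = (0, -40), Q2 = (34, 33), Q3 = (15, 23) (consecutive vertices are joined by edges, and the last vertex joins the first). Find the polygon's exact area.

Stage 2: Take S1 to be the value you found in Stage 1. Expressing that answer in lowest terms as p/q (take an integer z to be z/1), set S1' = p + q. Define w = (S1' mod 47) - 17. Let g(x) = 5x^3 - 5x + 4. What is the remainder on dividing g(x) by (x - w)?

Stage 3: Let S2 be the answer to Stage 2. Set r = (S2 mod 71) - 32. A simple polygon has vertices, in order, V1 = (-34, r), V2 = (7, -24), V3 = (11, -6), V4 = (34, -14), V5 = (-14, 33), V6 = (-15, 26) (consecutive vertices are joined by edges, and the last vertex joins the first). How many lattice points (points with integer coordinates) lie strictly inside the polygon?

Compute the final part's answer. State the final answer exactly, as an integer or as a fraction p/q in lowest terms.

Stage 1: cross terms: (0*33 - 34*-40)=1360, (34*23 - 15*33)=287, (15*-40 - 0*23)=-600; twice the area = |1047| = 1047; area = 1047/2; answer 1047/2
Stage 2: S1 = 1047/2; threaded value p + q = 1049; w = -2; remainder = value at the root: 5*(-2)^3 - 5*(-2)^1 + 4 = (-40) + (10) + (4) = -26; answer -26
Stage 3: S2 = -26; r = 13; cross terms: (-34*-24 - 7*13)=725, (7*-6 - 11*-24)=222, (11*-14 - 34*-6)=50, (34*33 - -14*-14)=926, (-14*26 - -15*33)=131, (-15*13 - -34*26)=689; twice the area = |2743| = 2743; area = 2743/2; boundary points = 1 + 2 + 1 + 1 + 1 + 1 = 7; strictly interior points = area - boundary/2 + 1 = 1369; answer 1369

1369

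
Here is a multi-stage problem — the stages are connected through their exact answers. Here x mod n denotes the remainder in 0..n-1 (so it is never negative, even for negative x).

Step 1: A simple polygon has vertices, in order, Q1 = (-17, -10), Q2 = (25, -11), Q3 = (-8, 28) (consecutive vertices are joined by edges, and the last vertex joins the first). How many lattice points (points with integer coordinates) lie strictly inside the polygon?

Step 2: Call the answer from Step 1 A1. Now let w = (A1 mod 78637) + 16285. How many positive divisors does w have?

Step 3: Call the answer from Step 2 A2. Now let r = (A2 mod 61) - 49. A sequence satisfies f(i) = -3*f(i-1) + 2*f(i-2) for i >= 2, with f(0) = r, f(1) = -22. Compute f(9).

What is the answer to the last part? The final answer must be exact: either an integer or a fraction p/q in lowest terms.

Step 1: cross terms: (-17*-11 - 25*-10)=437, (25*28 - -8*-11)=612, (-8*-10 - -17*28)=556; twice the area = |1605| = 1605; area = 1605/2; boundary points = 1 + 3 + 1 = 5; strictly interior points = area - boundary/2 + 1 = 801; answer 801
Step 2: A1 = 801; w = 17086; 17086 = 2 * 8543; number of divisors = (1+1) * (1+1) = 4; answer 4
Step 3: A2 = 4; r = -45; f(2) = -3*(-22) + 2*(-45) = -24; iterating: f(2)=-24, f(3)=28, f(4)=-132, f(5)=452, f(6)=-1620, f(7)=5764, f(8)=-20532, f(9)=73124; answer 73124

73124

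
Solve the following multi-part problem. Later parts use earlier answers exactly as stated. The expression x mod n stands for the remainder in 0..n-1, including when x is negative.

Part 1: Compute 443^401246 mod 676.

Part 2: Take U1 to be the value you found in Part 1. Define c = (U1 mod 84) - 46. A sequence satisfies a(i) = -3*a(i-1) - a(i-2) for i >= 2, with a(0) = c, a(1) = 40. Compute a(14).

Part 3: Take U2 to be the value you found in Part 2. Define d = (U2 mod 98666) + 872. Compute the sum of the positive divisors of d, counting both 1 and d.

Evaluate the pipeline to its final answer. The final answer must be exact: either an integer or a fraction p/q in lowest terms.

123120

Part 1: squarings mod 676: 443^1=443, 443^2=209, 443^4=417, 443^8=157, 443^16=313, 443^32=625, 443^64=573, 443^128=469, 443^256=261, 443^512=521, 443^1024=365, 443^2048=53, 443^4096=105, 443^8192=209, 443^16384=417, 443^32768=157, 443^65536=313, 443^131072=625, 443^262144=573; 443^401246 = 443^2 * 443^4 * 443^8 * 443^16 * 443^64 * 443^256 * 443^512 * 443^1024 * 443^2048 * 443^4096 * 443^131072 * 443^262144 = 105 (mod 676); answer 105
Part 2: U1 = 105; c = -25; a(2) = -3*(40) - 1*(-25) = -95; iterating: a(2)=-95, a(3)=245, a(4)=-640, a(5)=1675, a(6)=-4385, a(7)=11480, a(8)=-30055, a(9)=78685, a(10)=-206000, a(11)=539315, a(12)=-1411945, a(13)=3696520, a(14)=-9677615; answer -9677615
Part 3: U2 = -9677615; d = 91191; 91191 = 3 * 113 * 269; sigma = (1 + 3) * (1 + 113) * (1 + 269) = 4 * 114 * 270 = 123120; answer 123120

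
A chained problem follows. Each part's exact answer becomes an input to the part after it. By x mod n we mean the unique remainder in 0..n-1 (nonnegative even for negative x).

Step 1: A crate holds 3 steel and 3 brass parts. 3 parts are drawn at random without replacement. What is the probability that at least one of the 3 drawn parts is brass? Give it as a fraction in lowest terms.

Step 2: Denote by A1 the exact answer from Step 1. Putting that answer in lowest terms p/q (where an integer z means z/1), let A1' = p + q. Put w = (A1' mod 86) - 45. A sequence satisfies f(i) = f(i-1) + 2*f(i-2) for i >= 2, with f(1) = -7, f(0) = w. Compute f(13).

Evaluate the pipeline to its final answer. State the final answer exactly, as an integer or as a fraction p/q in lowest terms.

-35497

Step 1: total draws C(6,3) = 20; complement C(3,3) = 1; favorable 20 - 1 = 19; P = 19/20; answer 19/20
Step 2: A1 = 19/20; threaded value p + q = 39; w = -6; f(2) = 1*(-7) + 2*(-6) = -19; iterating: f(2)=-19, f(3)=-33, f(4)=-71, f(5)=-137, f(6)=-279, f(7)=-553, f(8)=-1111, f(9)=-2217, f(10)=-4439, f(11)=-8873, f(12)=-17751, f(13)=-35497; answer -35497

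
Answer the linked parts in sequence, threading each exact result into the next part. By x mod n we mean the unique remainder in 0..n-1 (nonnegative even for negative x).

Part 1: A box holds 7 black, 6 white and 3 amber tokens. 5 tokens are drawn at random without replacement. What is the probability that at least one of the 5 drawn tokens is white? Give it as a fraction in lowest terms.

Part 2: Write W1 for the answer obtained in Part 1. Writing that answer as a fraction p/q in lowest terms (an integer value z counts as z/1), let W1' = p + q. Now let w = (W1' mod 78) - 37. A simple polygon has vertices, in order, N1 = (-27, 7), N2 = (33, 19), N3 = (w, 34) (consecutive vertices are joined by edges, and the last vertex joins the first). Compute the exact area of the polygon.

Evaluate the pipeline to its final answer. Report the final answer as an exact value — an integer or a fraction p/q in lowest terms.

Part 1: total draws C(16,5) = 4368; complement C(10,5) = 252; favorable 4368 - 252 = 4116; P = 49/52; answer 49/52
Part 2: W1 = 49/52; threaded value p + q = 101; w = -14; cross terms: (-27*19 - 33*7)=-744, (33*34 - -14*19)=1388, (-14*7 - -27*34)=820; twice the area = |1464| = 1464; area = 732; answer 732

732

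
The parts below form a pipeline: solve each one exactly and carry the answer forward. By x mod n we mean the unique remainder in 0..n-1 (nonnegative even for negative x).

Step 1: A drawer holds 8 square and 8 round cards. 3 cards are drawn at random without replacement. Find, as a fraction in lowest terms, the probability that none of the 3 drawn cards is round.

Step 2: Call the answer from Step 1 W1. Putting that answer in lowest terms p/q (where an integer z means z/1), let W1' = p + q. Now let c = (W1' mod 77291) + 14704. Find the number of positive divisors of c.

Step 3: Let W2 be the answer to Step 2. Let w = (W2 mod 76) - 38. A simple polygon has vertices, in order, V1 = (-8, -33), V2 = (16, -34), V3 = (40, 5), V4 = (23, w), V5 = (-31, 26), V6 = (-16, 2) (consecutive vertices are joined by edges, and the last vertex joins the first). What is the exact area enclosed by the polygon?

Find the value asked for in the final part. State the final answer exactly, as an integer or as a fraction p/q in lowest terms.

Step 1: total draws C(16,3) = 560; favorable C(8,3) = 56; P = 1/10; answer 1/10
Step 2: W1 = 1/10; threaded value p + q = 11; c = 14715; 14715 = 3^3 * 5 * 109; number of divisors = (3+1) * (1+1) * (1+1) = 16; answer 16
Step 3: W2 = 16; w = -22; cross terms: (-8*-34 - 16*-33)=800, (16*5 - 40*-34)=1440, (40*-22 - 23*5)=-995, (23*26 - -31*-22)=-84, (-31*2 - -16*26)=354, (-16*-33 - -8*2)=544; twice the area = |2059| = 2059; area = 2059/2; answer 2059/2

2059/2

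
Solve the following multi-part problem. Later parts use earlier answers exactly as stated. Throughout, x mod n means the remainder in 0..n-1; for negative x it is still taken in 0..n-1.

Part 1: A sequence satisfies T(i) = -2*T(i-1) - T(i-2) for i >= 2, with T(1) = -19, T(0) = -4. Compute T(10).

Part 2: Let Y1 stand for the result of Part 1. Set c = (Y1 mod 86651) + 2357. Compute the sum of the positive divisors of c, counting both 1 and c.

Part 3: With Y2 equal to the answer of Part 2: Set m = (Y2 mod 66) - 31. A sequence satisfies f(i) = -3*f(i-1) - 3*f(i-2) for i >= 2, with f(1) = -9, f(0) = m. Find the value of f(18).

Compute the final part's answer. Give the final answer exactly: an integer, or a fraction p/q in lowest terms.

Part 1: T(2) = -2*(-19) - 1*(-4) = 42; iterating: T(2)=42, T(3)=-65, T(4)=88, T(5)=-111, T(6)=134, T(7)=-157, T(8)=180, T(9)=-203, T(10)=226; answer 226
Part 2: Y1 = 226; c = 2583; 2583 = 3^2 * 7 * 41; sigma = (1 + 3 + 9) * (1 + 7) * (1 + 41) = 13 * 8 * 42 = 4368; answer 4368
Part 3: Y2 = 4368; m = -19; f(2) = -3*(-9) - 3*(-19) = 84; iterating: f(2)=84, f(3)=-225, f(4)=423, f(5)=-594, f(6)=513, f(7)=243, f(8)=-2268, f(9)=6075, f(10)=-11421, f(11)=16038, f(12)=-13851, f(13)=-6561, f(14)=61236, f(15)=-164025, f(16)=308367, f(17)=-433026, f(18)=373977; answer 373977

373977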